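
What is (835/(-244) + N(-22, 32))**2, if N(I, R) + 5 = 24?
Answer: 14447601/59536 ≈ 242.67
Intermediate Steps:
N(I, R) = 19 (N(I, R) = -5 + 24 = 19)
(835/(-244) + N(-22, 32))**2 = (835/(-244) + 19)**2 = (835*(-1/244) + 19)**2 = (-835/244 + 19)**2 = (3801/244)**2 = 14447601/59536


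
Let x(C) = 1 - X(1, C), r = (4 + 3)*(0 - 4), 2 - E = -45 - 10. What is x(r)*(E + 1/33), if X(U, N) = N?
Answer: 54578/33 ≈ 1653.9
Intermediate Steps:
E = 57 (E = 2 - (-45 - 10) = 2 - 1*(-55) = 2 + 55 = 57)
r = -28 (r = 7*(-4) = -28)
x(C) = 1 - C
x(r)*(E + 1/33) = (1 - 1*(-28))*(57 + 1/33) = (1 + 28)*(57 + 1/33) = 29*(1882/33) = 54578/33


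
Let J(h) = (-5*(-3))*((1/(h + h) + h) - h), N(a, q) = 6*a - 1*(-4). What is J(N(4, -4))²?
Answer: 225/3136 ≈ 0.071747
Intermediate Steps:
N(a, q) = 4 + 6*a (N(a, q) = 6*a + 4 = 4 + 6*a)
J(h) = 15/(2*h) (J(h) = 15*((1/(2*h) + h) - h) = 15*((h + 1/(2*h)) - h) = 15*(1/(2*h)) = 15/(2*h))
J(N(4, -4))² = (15/(2*(4 + 6*4)))² = (15/(2*(4 + 24)))² = ((15/2)/28)² = ((15/2)*(1/28))² = (15/56)² = 225/3136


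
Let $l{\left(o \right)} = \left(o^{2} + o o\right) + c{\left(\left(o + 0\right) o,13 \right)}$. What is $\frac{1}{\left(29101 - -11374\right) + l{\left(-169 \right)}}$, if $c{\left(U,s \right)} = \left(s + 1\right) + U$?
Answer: $\frac{1}{126172} \approx 7.9257 \cdot 10^{-6}$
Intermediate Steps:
$c{\left(U,s \right)} = 1 + U + s$ ($c{\left(U,s \right)} = \left(1 + s\right) + U = 1 + U + s$)
$l{\left(o \right)} = 14 + 3 o^{2}$ ($l{\left(o \right)} = \left(o^{2} + o o\right) + \left(1 + \left(o + 0\right) o + 13\right) = \left(o^{2} + o^{2}\right) + \left(1 + o o + 13\right) = 2 o^{2} + \left(1 + o^{2} + 13\right) = 2 o^{2} + \left(14 + o^{2}\right) = 14 + 3 o^{2}$)
$\frac{1}{\left(29101 - -11374\right) + l{\left(-169 \right)}} = \frac{1}{\left(29101 - -11374\right) + \left(14 + 3 \left(-169\right)^{2}\right)} = \frac{1}{\left(29101 + 11374\right) + \left(14 + 3 \cdot 28561\right)} = \frac{1}{40475 + \left(14 + 85683\right)} = \frac{1}{40475 + 85697} = \frac{1}{126172}$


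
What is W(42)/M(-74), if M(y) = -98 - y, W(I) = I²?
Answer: -147/2 ≈ -73.500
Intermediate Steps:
W(42)/M(-74) = 42²/(-98 - 1*(-74)) = 1764/(-98 + 74) = 1764/(-24) = 1764*(-1/24) = -147/2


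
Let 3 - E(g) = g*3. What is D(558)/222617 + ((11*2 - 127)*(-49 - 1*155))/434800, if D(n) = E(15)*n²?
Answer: -284061818313/4839693580 ≈ -58.694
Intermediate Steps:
E(g) = 3 - 3*g (E(g) = 3 - g*3 = 3 - 3*g)
D(n) = -42*n² (D(n) = (3 - 3*15)*n² = (3 - 45)*n² = -42*n²)
D(558)/222617 + ((11*2 - 127)*(-49 - 1*155))/434800 = -42*558²/222617 + ((11*2 - 127)*(-49 - 1*155))/434800 = -42*311364*(1/222617) + ((22 - 127)*(-49 - 155))*(1/434800) = -13077288*1/222617 - 105*(-204)*(1/434800) = -13077288/222617 + 21420*(1/434800) = -13077288/222617 + 1071/21740 = -284061818313/4839693580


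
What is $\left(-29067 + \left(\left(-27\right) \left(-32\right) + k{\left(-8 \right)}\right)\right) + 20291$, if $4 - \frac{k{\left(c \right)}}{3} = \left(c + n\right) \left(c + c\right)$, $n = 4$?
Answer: $-8092$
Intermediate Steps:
$k{\left(c \right)} = 12 - 6 c \left(4 + c\right)$ ($k{\left(c \right)} = 12 - 3 \left(c + 4\right) \left(c + c\right) = 12 - 3 \left(4 + c\right) 2 c = 12 - 3 \cdot 2 c \left(4 + c\right) = 12 - 6 c \left(4 + c\right)$)
$\left(-29067 + \left(\left(-27\right) \left(-32\right) + k{\left(-8 \right)}\right)\right) + 20291 = \left(-29067 - -684\right) + 20291 = \left(-29067 + \left(864 + \left(12 + 192 - 384\right)\right)\right) + 20291 = \left(-29067 + \left(864 - 180\right)\right) + 20291 = \left(-29067 + 684\right) + 20291 = -28383 + 20291 = -8092$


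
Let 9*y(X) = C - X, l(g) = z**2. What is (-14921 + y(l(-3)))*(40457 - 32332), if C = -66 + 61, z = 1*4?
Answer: -363756250/3 ≈ -1.2125e+8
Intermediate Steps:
z = 4
l(g) = 16 (l(g) = 4**2 = 16)
C = -5
y(X) = -5/9 - X/9 (y(X) = (-5 - X)/9 = -5/9 - X/9)
(-14921 + y(l(-3)))*(40457 - 32332) = (-14921 + (-5/9 - 1/9*16))*(40457 - 32332) = (-14921 + (-5/9 - 16/9))*8125 = (-14921 - 7/3)*8125 = -44770/3*8125 = -363756250/3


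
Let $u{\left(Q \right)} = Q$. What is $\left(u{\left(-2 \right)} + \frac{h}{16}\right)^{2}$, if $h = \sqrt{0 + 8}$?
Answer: $\frac{\left(16 - \sqrt{2}\right)^{2}}{64} \approx 3.3241$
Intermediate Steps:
$h = 2 \sqrt{2}$ ($h = \sqrt{8} = 2 \sqrt{2} \approx 2.8284$)
$\left(u{\left(-2 \right)} + \frac{h}{16}\right)^{2} = \left(-2 + \frac{2 \sqrt{2}}{16}\right)^{2} = \left(-2 + 2 \sqrt{2} \cdot \frac{1}{16}\right)^{2} = \left(-2 + \frac{\sqrt{2}}{8}\right)^{2}$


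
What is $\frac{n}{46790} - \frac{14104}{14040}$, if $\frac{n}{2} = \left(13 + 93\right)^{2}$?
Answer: $- \frac{4305241}{8211645} \approx -0.52428$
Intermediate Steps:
$n = 22472$ ($n = 2 \left(13 + 93\right)^{2} = 2 \cdot 106^{2} = 2 \cdot 11236 = 22472$)
$\frac{n}{46790} - \frac{14104}{14040} = \frac{22472}{46790} - \frac{14104}{14040} = 22472 \cdot \frac{1}{46790} - \frac{1763}{1755} = \frac{11236}{23395} - \frac{1763}{1755} = - \frac{4305241}{8211645}$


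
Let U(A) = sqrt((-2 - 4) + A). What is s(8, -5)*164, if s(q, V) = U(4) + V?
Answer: -820 + 164*I*sqrt(2) ≈ -820.0 + 231.93*I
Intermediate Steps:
U(A) = sqrt(-6 + A)
s(q, V) = V + I*sqrt(2) (s(q, V) = sqrt(-6 + 4) + V = sqrt(-2) + V = I*sqrt(2) + V = V + I*sqrt(2))
s(8, -5)*164 = (-5 + I*sqrt(2))*164 = -820 + 164*I*sqrt(2)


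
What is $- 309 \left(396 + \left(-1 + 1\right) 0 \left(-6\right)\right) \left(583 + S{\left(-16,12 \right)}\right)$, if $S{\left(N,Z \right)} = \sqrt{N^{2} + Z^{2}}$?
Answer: $-73785492$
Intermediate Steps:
$- 309 \left(396 + \left(-1 + 1\right) 0 \left(-6\right)\right) \left(583 + S{\left(-16,12 \right)}\right) = - 309 \left(396 + \left(-1 + 1\right) 0 \left(-6\right)\right) \left(583 + \sqrt{\left(-16\right)^{2} + 12^{2}}\right) = - 309 \left(396 + 0 \cdot 0 \left(-6\right)\right) \left(583 + \sqrt{256 + 144}\right) = - 309 \left(396 + 0 \left(-6\right)\right) \left(583 + \sqrt{400}\right) = - 309 \left(396 + 0\right) \left(583 + 20\right) = - 309 \cdot 396 \cdot 603 = \left(-309\right) 238788 = -73785492$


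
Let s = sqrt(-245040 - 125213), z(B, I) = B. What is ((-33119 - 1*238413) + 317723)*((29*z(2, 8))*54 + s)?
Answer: 144670212 + 46191*I*sqrt(370253) ≈ 1.4467e+8 + 2.8106e+7*I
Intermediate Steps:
s = I*sqrt(370253) (s = sqrt(-370253) = I*sqrt(370253) ≈ 608.48*I)
((-33119 - 1*238413) + 317723)*((29*z(2, 8))*54 + s) = ((-33119 - 1*238413) + 317723)*((29*2)*54 + I*sqrt(370253)) = ((-33119 - 238413) + 317723)*(58*54 + I*sqrt(370253)) = (-271532 + 317723)*(3132 + I*sqrt(370253)) = 46191*(3132 + I*sqrt(370253)) = 144670212 + 46191*I*sqrt(370253)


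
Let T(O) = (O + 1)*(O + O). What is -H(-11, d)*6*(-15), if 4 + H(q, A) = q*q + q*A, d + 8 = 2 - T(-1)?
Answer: 16470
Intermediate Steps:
T(O) = 2*O*(1 + O) (T(O) = (1 + O)*(2*O) = 2*O*(1 + O))
d = -6 (d = -8 + (2 - 2*(-1)*(1 - 1)) = -8 + (2 - 2*(-1)*0) = -8 + (2 - 1*0) = -8 + (2 + 0) = -8 + 2 = -6)
H(q, A) = -4 + q² + A*q (H(q, A) = -4 + (q*q + q*A) = -4 + (q² + A*q) = -4 + q² + A*q)
-H(-11, d)*6*(-15) = -(-4 + (-11)² - 6*(-11))*6*(-15) = -(-4 + 121 + 66)*(-90) = -183*(-90) = -1*(-16470) = 16470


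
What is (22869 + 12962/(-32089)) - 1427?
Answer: 688039376/32089 ≈ 21442.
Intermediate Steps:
(22869 + 12962/(-32089)) - 1427 = (22869 + 12962*(-1/32089)) - 1427 = (22869 - 12962/32089) - 1427 = 733830379/32089 - 1427 = 688039376/32089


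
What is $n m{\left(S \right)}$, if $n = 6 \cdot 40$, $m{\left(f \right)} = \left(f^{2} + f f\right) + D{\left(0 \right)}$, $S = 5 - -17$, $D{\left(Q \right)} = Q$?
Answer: $232320$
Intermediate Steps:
$S = 22$ ($S = 5 + 17 = 22$)
$m{\left(f \right)} = 2 f^{2}$ ($m{\left(f \right)} = \left(f^{2} + f f\right) + 0 = \left(f^{2} + f^{2}\right) + 0 = 2 f^{2} + 0 = 2 f^{2}$)
$n = 240$
$n m{\left(S \right)} = 240 \cdot 2 \cdot 22^{2} = 240 \cdot 2 \cdot 484 = 240 \cdot 968 = 232320$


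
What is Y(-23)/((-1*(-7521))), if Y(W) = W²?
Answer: 23/327 ≈ 0.070336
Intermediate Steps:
Y(-23)/((-1*(-7521))) = (-23)²/((-1*(-7521))) = 529/7521 = 529*(1/7521) = 23/327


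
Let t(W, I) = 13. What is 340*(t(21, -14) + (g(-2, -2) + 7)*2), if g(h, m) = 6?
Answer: 13260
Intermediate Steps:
340*(t(21, -14) + (g(-2, -2) + 7)*2) = 340*(13 + (6 + 7)*2) = 340*(13 + 13*2) = 340*(13 + 26) = 340*39 = 13260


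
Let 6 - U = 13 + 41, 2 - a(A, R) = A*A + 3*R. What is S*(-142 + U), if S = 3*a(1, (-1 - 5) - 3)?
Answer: -15960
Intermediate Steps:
a(A, R) = 2 - A² - 3*R (a(A, R) = 2 - (A*A + 3*R) = 2 - (A² + 3*R) = 2 + (-A² - 3*R) = 2 - A² - 3*R)
U = -48 (U = 6 - (13 + 41) = 6 - 1*54 = 6 - 54 = -48)
S = 84 (S = 3*(2 - 1*1² - 3*((-1 - 5) - 3)) = 3*(2 - 1*1 - 3*(-6 - 3)) = 3*(2 - 1 - 3*(-9)) = 3*(2 - 1 + 27) = 3*28 = 84)
S*(-142 + U) = 84*(-142 - 48) = 84*(-190) = -15960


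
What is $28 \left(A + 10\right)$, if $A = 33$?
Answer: $1204$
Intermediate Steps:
$28 \left(A + 10\right) = 28 \left(33 + 10\right) = 28 \cdot 43 = 1204$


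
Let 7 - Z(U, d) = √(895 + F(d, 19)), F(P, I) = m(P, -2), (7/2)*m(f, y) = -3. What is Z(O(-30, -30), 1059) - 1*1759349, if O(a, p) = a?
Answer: -1759342 - √43813/7 ≈ -1.7594e+6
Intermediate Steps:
m(f, y) = -6/7 (m(f, y) = (2/7)*(-3) = -6/7)
F(P, I) = -6/7
Z(U, d) = 7 - √43813/7 (Z(U, d) = 7 - √(895 - 6/7) = 7 - √(6259/7) = 7 - √43813/7)
Z(O(-30, -30), 1059) - 1*1759349 = (7 - √43813/7) - 1*1759349 = (7 - √43813/7) - 1759349 = -1759342 - √43813/7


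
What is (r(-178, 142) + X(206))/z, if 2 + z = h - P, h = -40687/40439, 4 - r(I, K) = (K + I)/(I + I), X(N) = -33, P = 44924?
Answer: 104737010/161695484889 ≈ 0.00064774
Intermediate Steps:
r(I, K) = 4 - (I + K)/(2*I) (r(I, K) = 4 - (K + I)/(I + I) = 4 - (I + K)/(2*I))
h = -40687/40439 (h = -40687*1/40439 = -40687/40439 ≈ -1.0061)
z = -1816803201/40439 (z = -2 + (-40687/40439 - 1*44924) = -2 + (-40687/40439 - 44924) = -2 - 1816722323/40439 = -1816803201/40439 ≈ -44927.)
(r(-178, 142) + X(206))/z = ((½)*(-1*142 + 7*(-178))/(-178) - 33)/(-1816803201/40439) = ((½)*(-1/178)*(-142 - 1246) - 33)*(-40439/1816803201) = ((½)*(-1/178)*(-1388) - 33)*(-40439/1816803201) = (347/89 - 33)*(-40439/1816803201) = -2590/89*(-40439/1816803201) = 104737010/161695484889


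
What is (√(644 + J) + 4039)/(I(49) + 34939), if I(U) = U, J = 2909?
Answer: 4039/34988 + √3553/34988 ≈ 0.11714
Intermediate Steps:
(√(644 + J) + 4039)/(I(49) + 34939) = (√(644 + 2909) + 4039)/(49 + 34939) = (√3553 + 4039)/34988 = (4039 + √3553)*(1/34988) = 4039/34988 + √3553/34988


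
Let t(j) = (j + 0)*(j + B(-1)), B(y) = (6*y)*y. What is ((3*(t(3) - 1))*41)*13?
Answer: 41574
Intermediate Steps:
B(y) = 6*y²
t(j) = j*(6 + j) (t(j) = (j + 0)*(j + 6*(-1)²) = j*(j + 6*1) = j*(j + 6) = j*(6 + j))
((3*(t(3) - 1))*41)*13 = ((3*(3*(6 + 3) - 1))*41)*13 = ((3*(3*9 - 1))*41)*13 = ((3*(27 - 1))*41)*13 = ((3*26)*41)*13 = (78*41)*13 = 3198*13 = 41574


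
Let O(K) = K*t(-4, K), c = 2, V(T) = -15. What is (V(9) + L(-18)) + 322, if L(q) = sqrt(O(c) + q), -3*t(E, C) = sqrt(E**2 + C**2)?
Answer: 307 + sqrt(-162 - 12*sqrt(5))/3 ≈ 307.0 + 4.5806*I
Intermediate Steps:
t(E, C) = -sqrt(C**2 + E**2)/3 (t(E, C) = -sqrt(E**2 + C**2)/3 = -sqrt(C**2 + E**2)/3)
O(K) = -K*sqrt(16 + K**2)/3 (O(K) = K*(-sqrt(K**2 + (-4)**2)/3) = K*(-sqrt(K**2 + 16)/3) = K*(-sqrt(16 + K**2)/3) = -K*sqrt(16 + K**2)/3)
L(q) = sqrt(q - 4*sqrt(5)/3) (L(q) = sqrt(-1/3*2*sqrt(16 + 2**2) + q) = sqrt(-1/3*2*sqrt(16 + 4) + q) = sqrt(-1/3*2*sqrt(20) + q) = sqrt(-1/3*2*2*sqrt(5) + q) = sqrt(-4*sqrt(5)/3 + q) = sqrt(q - 4*sqrt(5)/3))
(V(9) + L(-18)) + 322 = (-15 + sqrt(-12*sqrt(5) + 9*(-18))/3) + 322 = (-15 + sqrt(-12*sqrt(5) - 162)/3) + 322 = (-15 + sqrt(-162 - 12*sqrt(5))/3) + 322 = 307 + sqrt(-162 - 12*sqrt(5))/3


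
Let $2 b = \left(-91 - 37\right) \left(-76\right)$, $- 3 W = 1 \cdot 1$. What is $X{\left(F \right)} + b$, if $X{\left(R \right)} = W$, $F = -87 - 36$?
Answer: $\frac{14591}{3} \approx 4863.7$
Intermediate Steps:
$W = - \frac{1}{3}$ ($W = - \frac{1 \cdot 1}{3} = \left(- \frac{1}{3}\right) 1 = - \frac{1}{3} \approx -0.33333$)
$F = -123$ ($F = -87 - 36 = -123$)
$X{\left(R \right)} = - \frac{1}{3}$
$b = 4864$ ($b = \frac{\left(-91 - 37\right) \left(-76\right)}{2} = \frac{\left(-128\right) \left(-76\right)}{2} = \frac{1}{2} \cdot 9728 = 4864$)
$X{\left(F \right)} + b = - \frac{1}{3} + 4864 = \frac{14591}{3}$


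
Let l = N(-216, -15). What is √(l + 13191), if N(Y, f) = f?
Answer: 6*√366 ≈ 114.79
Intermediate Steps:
l = -15
√(l + 13191) = √(-15 + 13191) = √13176 = 6*√366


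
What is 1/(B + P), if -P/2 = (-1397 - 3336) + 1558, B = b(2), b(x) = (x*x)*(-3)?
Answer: 1/6338 ≈ 0.00015778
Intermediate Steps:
b(x) = -3*x**2 (b(x) = x**2*(-3) = -3*x**2)
B = -12 (B = -3*2**2 = -3*4 = -12)
P = 6350 (P = -2*((-1397 - 3336) + 1558) = -2*(-4733 + 1558) = -2*(-3175) = 6350)
1/(B + P) = 1/(-12 + 6350) = 1/6338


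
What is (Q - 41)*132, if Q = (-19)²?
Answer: 42240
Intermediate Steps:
Q = 361
(Q - 41)*132 = (361 - 41)*132 = 320*132 = 42240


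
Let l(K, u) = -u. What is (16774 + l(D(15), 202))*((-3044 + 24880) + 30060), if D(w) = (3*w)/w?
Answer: 860020512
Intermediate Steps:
D(w) = 3
(16774 + l(D(15), 202))*((-3044 + 24880) + 30060) = (16774 - 1*202)*((-3044 + 24880) + 30060) = (16774 - 202)*(21836 + 30060) = 16572*51896 = 860020512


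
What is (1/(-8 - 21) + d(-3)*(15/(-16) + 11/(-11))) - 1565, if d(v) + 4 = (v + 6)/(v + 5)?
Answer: -1447857/928 ≈ -1560.2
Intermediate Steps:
d(v) = -4 + (6 + v)/(5 + v) (d(v) = -4 + (v + 6)/(v + 5) = -4 + (6 + v)/(5 + v))
(1/(-8 - 21) + d(-3)*(15/(-16) + 11/(-11))) - 1565 = (1/(-8 - 21) + ((-14 - 3*(-3))/(5 - 3))*(15/(-16) + 11/(-11))) - 1565 = (1/(-29) + ((-14 + 9)/2)*(15*(-1/16) + 11*(-1/11))) - 1565 = (-1/29 + ((½)*(-5))*(-15/16 - 1)) - 1565 = (-1/29 - 5/2*(-31/16)) - 1565 = (-1/29 + 155/32) - 1565 = 4463/928 - 1565 = -1447857/928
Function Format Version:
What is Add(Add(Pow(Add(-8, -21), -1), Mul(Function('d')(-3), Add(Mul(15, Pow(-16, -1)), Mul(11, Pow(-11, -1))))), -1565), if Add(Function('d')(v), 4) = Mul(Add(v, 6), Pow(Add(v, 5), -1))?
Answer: Rational(-1447857, 928) ≈ -1560.2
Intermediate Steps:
Function('d')(v) = Add(-4, Mul(Pow(Add(5, v), -1), Add(6, v))) (Function('d')(v) = Add(-4, Mul(Add(v, 6), Pow(Add(v, 5), -1))) = Add(-4, Mul(Add(6, v), Pow(Add(5, v), -1))) = Add(-4, Mul(Pow(Add(5, v), -1), Add(6, v))))
Add(Add(Pow(Add(-8, -21), -1), Mul(Function('d')(-3), Add(Mul(15, Pow(-16, -1)), Mul(11, Pow(-11, -1))))), -1565) = Add(Add(Pow(Add(-8, -21), -1), Mul(Mul(Pow(Add(5, -3), -1), Add(-14, Mul(-3, -3))), Add(Mul(15, Pow(-16, -1)), Mul(11, Pow(-11, -1))))), -1565) = Add(Add(Pow(-29, -1), Mul(Mul(Pow(2, -1), Add(-14, 9)), Add(Mul(15, Rational(-1, 16)), Mul(11, Rational(-1, 11))))), -1565) = Add(Add(Rational(-1, 29), Mul(Mul(Rational(1, 2), -5), Add(Rational(-15, 16), -1))), -1565) = Add(Add(Rational(-1, 29), Mul(Rational(-5, 2), Rational(-31, 16))), -1565) = Add(Add(Rational(-1, 29), Rational(155, 32)), -1565) = Add(Rational(4463, 928), -1565) = Rational(-1447857, 928)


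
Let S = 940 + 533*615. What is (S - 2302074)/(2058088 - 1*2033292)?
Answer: -1973339/24796 ≈ -79.583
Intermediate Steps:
S = 328735 (S = 940 + 327795 = 328735)
(S - 2302074)/(2058088 - 1*2033292) = (328735 - 2302074)/(2058088 - 1*2033292) = -1973339/(2058088 - 2033292) = -1973339/24796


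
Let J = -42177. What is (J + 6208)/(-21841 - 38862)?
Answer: 35969/60703 ≈ 0.59254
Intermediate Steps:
(J + 6208)/(-21841 - 38862) = (-42177 + 6208)/(-21841 - 38862) = -35969/(-60703) = -35969*(-1/60703) = 35969/60703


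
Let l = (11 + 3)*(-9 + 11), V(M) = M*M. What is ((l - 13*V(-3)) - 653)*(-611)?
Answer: 453362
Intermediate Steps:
V(M) = M**2
l = 28 (l = 14*2 = 28)
((l - 13*V(-3)) - 653)*(-611) = ((28 - 13*(-3)**2) - 653)*(-611) = ((28 - 13*9) - 653)*(-611) = ((28 - 117) - 653)*(-611) = (-89 - 653)*(-611) = -742*(-611) = 453362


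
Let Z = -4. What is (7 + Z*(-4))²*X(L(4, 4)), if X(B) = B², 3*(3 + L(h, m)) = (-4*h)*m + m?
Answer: 279841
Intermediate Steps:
L(h, m) = -3 + m/3 - 4*h*m/3 (L(h, m) = -3 + ((-4*h)*m + m)/3 = -3 + (-4*h*m + m)/3 = -3 + (m - 4*h*m)/3 = -3 + (m/3 - 4*h*m/3) = -3 + m/3 - 4*h*m/3)
(7 + Z*(-4))²*X(L(4, 4)) = (7 - 4*(-4))²*(-3 + (⅓)*4 - 4/3*4*4)² = (7 + 16)²*(-3 + 4/3 - 64/3)² = 23²*(-23)² = 529*529 = 279841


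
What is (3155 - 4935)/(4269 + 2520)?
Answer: -1780/6789 ≈ -0.26219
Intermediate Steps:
(3155 - 4935)/(4269 + 2520) = -1780/6789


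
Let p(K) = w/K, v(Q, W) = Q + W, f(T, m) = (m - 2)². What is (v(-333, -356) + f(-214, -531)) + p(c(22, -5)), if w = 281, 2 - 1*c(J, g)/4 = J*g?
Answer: 126963481/448 ≈ 2.8340e+5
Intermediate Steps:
c(J, g) = 8 - 4*J*g
f(T, m) = (-2 + m)²
p(K) = 281/K
(v(-333, -356) + f(-214, -531)) + p(c(22, -5)) = ((-333 - 356) + (-2 - 531)²) + 281/(8 - 4*22*(-5)) = (-689 + (-533)²) + 281/(8 + 440) = (-689 + 284089) + 281/448 = 283400 + 281*(1/448) = 283400 + 281/448 = 126963481/448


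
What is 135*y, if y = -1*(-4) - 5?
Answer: -135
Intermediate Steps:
y = -1 (y = 4 - 5 = -1)
135*y = 135*(-1) = -135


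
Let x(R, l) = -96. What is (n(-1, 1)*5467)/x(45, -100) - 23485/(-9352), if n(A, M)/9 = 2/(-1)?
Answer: 2745677/2672 ≈ 1027.6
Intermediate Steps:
n(A, M) = -18 (n(A, M) = 9*(2/(-1)) = 9*(-1*2) = 9*(-2) = -18)
(n(-1, 1)*5467)/x(45, -100) - 23485/(-9352) = -18*5467/(-96) - 23485/(-9352) = -98406*(-1/96) - 23485*(-1/9352) = 16401/16 + 3355/1336 = 2745677/2672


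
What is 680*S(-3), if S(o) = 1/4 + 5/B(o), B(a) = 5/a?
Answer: -1870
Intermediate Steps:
S(o) = ¼ + o (S(o) = 1/4 + 5/((5/o)) = 1*(¼) + 5*(o/5) = ¼ + o)
680*S(-3) = 680*(¼ - 3) = 680*(-11/4) = -1870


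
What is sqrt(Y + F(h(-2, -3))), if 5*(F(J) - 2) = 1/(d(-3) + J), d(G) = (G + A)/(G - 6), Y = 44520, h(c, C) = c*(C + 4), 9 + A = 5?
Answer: sqrt(134678555)/55 ≈ 211.00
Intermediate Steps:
A = -4 (A = -9 + 5 = -4)
h(c, C) = c*(4 + C)
d(G) = (-4 + G)/(-6 + G) (d(G) = (G - 4)/(G - 6) = (-4 + G)/(-6 + G))
F(J) = 2 + 1/(5*(7/9 + J)) (F(J) = 2 + 1/(5*((-4 - 3)/(-6 - 3) + J)) = 2 + 1/(5*(-7/(-9) + J)) = 2 + 1/(5*(-1/9*(-7) + J)) = 2 + 1/(5*(7/9 + J)))
sqrt(Y + F(h(-2, -3))) = sqrt(44520 + (79 + 90*(-2*(4 - 3)))/(5*(7 + 9*(-2*(4 - 3))))) = sqrt(44520 + (79 + 90*(-2*1))/(5*(7 + 9*(-2*1)))) = sqrt(44520 + (79 + 90*(-2))/(5*(7 + 9*(-2)))) = sqrt(44520 + (79 - 180)/(5*(7 - 18))) = sqrt(44520 + (1/5)*(-101)/(-11)) = sqrt(44520 + (1/5)*(-1/11)*(-101)) = sqrt(44520 + 101/55) = sqrt(2448701/55) = sqrt(134678555)/55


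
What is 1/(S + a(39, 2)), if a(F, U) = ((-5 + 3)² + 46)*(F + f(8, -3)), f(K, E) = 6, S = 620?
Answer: 1/2870 ≈ 0.00034843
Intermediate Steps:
a(F, U) = 300 + 50*F (a(F, U) = ((-5 + 3)² + 46)*(F + 6) = ((-2)² + 46)*(6 + F) = (4 + 46)*(6 + F) = 50*(6 + F) = 300 + 50*F)
1/(S + a(39, 2)) = 1/(620 + (300 + 50*39)) = 1/(620 + (300 + 1950)) = 1/(620 + 2250) = 1/2870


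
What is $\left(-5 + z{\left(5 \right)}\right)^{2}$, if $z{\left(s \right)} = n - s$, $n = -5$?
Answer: $225$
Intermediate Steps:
$z{\left(s \right)} = -5 - s$
$\left(-5 + z{\left(5 \right)}\right)^{2} = \left(-5 - 10\right)^{2} = \left(-15\right)^{2} = 225$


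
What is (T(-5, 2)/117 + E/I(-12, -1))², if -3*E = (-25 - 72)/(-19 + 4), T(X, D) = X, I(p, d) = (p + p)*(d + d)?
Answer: 6056521/788486400 ≈ 0.0076812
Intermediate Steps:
I(p, d) = 4*d*p (I(p, d) = (2*p)*(2*d) = 4*d*p)
E = -97/45 (E = -(-25 - 72)/(3*(-19 + 4)) = -(-97)/(3*(-15)) = -(-97)*(-1)/(3*15) = -⅓*97/15 = -97/45 ≈ -2.1556)
(T(-5, 2)/117 + E/I(-12, -1))² = (-5/117 - 97/(45*(4*(-1)*(-12))))² = (-5*1/117 - 97/45/48)² = (-5/117 - 97/45*1/48)² = (-5/117 - 97/2160)² = (-2461/28080)² = 6056521/788486400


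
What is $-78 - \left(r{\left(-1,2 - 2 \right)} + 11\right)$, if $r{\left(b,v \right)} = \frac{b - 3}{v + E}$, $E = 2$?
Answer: $-87$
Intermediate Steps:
$r{\left(b,v \right)} = \frac{-3 + b}{2 + v}$ ($r{\left(b,v \right)} = \frac{b - 3}{v + 2} = \frac{-3 + b}{2 + v}$)
$-78 - \left(r{\left(-1,2 - 2 \right)} + 11\right) = -78 - \left(\frac{-3 - 1}{2 + \left(2 - 2\right)} + 11\right) = -78 - \left(\frac{1}{2 + \left(2 - 2\right)} \left(-4\right) + 11\right) = -78 - \left(\frac{1}{2 + 0} \left(-4\right) + 11\right) = -78 - \left(\frac{1}{2} \left(-4\right) + 11\right) = -78 - \left(-2 + 11\right) = -78 - 9 = -87$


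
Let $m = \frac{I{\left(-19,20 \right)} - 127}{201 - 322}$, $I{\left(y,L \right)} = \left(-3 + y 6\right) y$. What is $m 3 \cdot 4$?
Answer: $- \frac{25152}{121} \approx -207.87$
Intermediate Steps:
$I{\left(y,L \right)} = y \left(-3 + 6 y\right)$ ($I{\left(y,L \right)} = \left(-3 + 6 y\right) y = y \left(-3 + 6 y\right)$)
$m = - \frac{2096}{121}$ ($m = \frac{3 \left(-19\right) \left(-1 + 2 \left(-19\right)\right) - 127}{201 - 322} = \frac{3 \left(-19\right) \left(-1 - 38\right) - 127}{-121} = \left(3 \left(-19\right) \left(-39\right) - 127\right) \left(- \frac{1}{121}\right) = \left(2223 - 127\right) \left(- \frac{1}{121}\right) = 2096 \left(- \frac{1}{121}\right) = - \frac{2096}{121} \approx -17.322$)
$m 3 \cdot 4 = - \frac{2096 \cdot 3 \cdot 4}{121} = \left(- \frac{2096}{121}\right) 12 = - \frac{25152}{121}$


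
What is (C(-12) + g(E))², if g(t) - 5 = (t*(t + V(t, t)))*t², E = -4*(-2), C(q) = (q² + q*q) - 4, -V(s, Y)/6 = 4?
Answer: 62457409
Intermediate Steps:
V(s, Y) = -24 (V(s, Y) = -6*4 = -24)
C(q) = -4 + 2*q² (C(q) = (q² + q²) - 4 = 2*q² - 4 = -4 + 2*q²)
E = 8
g(t) = 5 + t³*(-24 + t) (g(t) = 5 + (t*(t - 24))*t² = 5 + (t*(-24 + t))*t² = 5 + t³*(-24 + t))
(C(-12) + g(E))² = ((-4 + 2*(-12)²) + (5 + 8⁴ - 24*8³))² = ((-4 + 2*144) + (5 + 4096 - 24*512))² = ((-4 + 288) + (5 + 4096 - 12288))² = (284 - 8187)² = (-7903)² = 62457409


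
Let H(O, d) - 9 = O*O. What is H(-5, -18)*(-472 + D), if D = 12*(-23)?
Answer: -25432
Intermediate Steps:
H(O, d) = 9 + O² (H(O, d) = 9 + O*O = 9 + O²)
D = -276
H(-5, -18)*(-472 + D) = (9 + (-5)²)*(-472 - 276) = (9 + 25)*(-748) = 34*(-748) = -25432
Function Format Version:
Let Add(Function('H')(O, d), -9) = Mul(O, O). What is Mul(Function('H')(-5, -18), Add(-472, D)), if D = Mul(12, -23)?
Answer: -25432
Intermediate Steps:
Function('H')(O, d) = Add(9, Pow(O, 2)) (Function('H')(O, d) = Add(9, Mul(O, O)) = Add(9, Pow(O, 2)))
D = -276
Mul(Function('H')(-5, -18), Add(-472, D)) = Mul(Add(9, Pow(-5, 2)), Add(-472, -276)) = Mul(Add(9, 25), -748) = Mul(34, -748) = -25432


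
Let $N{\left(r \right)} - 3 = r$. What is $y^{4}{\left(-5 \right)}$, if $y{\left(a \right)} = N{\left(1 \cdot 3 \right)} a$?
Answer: $810000$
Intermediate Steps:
$N{\left(r \right)} = 3 + r$
$y{\left(a \right)} = 6 a$ ($y{\left(a \right)} = \left(3 + 1 \cdot 3\right) a = \left(3 + 3\right) a = 6 a$)
$y^{4}{\left(-5 \right)} = \left(6 \left(-5\right)\right)^{4} = \left(-30\right)^{4} = 810000$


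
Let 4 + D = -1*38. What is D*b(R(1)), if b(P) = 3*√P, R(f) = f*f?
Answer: -126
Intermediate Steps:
R(f) = f²
D = -42 (D = -4 - 1*38 = -4 - 38 = -42)
D*b(R(1)) = -126*√(1²) = -126*√1 = -126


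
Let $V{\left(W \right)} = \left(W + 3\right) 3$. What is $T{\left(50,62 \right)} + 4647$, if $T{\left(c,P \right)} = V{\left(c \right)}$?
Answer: $4806$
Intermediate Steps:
$V{\left(W \right)} = 9 + 3 W$ ($V{\left(W \right)} = \left(3 + W\right) 3 = 9 + 3 W$)
$T{\left(c,P \right)} = 9 + 3 c$
$T{\left(50,62 \right)} + 4647 = \left(9 + 3 \cdot 50\right) + 4647 = \left(9 + 150\right) + 4647 = 159 + 4647 = 4806$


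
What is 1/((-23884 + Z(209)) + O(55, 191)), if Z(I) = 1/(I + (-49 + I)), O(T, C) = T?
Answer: -369/8792900 ≈ -4.1966e-5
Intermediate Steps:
Z(I) = 1/(-49 + 2*I)
1/((-23884 + Z(209)) + O(55, 191)) = 1/((-23884 + 1/(-49 + 2*209)) + 55) = 1/((-23884 + 1/(-49 + 418)) + 55) = 1/((-23884 + 1/369) + 55) = 1/(-8813195/369 + 55) = 1/(-8792900/369) = -369/8792900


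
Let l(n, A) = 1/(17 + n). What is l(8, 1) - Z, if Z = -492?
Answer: 12301/25 ≈ 492.04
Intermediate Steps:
l(8, 1) - Z = 1/(17 + 8) - 1*(-492) = 1/25 + 492 = 12301/25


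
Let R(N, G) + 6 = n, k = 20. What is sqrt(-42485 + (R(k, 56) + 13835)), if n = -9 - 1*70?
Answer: I*sqrt(28735) ≈ 169.51*I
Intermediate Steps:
n = -79 (n = -9 - 70 = -79)
R(N, G) = -85 (R(N, G) = -6 - 79 = -85)
sqrt(-42485 + (R(k, 56) + 13835)) = sqrt(-42485 + (-85 + 13835)) = sqrt(-42485 + 13750) = sqrt(-28735) = I*sqrt(28735)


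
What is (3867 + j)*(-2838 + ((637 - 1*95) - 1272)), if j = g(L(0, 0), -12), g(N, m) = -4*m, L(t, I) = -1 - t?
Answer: -13968720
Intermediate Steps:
j = 48 (j = -4*(-12) = 48)
(3867 + j)*(-2838 + ((637 - 1*95) - 1272)) = (3867 + 48)*(-2838 + ((637 - 1*95) - 1272)) = 3915*(-2838 + ((637 - 95) - 1272)) = 3915*(-2838 + (542 - 1272)) = 3915*(-2838 - 730) = 3915*(-3568) = -13968720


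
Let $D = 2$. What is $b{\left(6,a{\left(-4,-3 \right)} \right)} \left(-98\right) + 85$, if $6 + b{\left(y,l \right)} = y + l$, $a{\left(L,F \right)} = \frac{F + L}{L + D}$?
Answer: $-258$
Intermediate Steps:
$a{\left(L,F \right)} = \frac{F + L}{2 + L}$ ($a{\left(L,F \right)} = \frac{F + L}{L + 2} = \frac{F + L}{2 + L}$)
$b{\left(y,l \right)} = -6 + l + y$ ($b{\left(y,l \right)} = -6 + \left(y + l\right) = -6 + \left(l + y\right) = -6 + l + y$)
$b{\left(6,a{\left(-4,-3 \right)} \right)} \left(-98\right) + 85 = \left(-6 + \frac{-3 - 4}{2 - 4} + 6\right) \left(-98\right) + 85 = \left(-6 + \frac{1}{-2} \left(-7\right) + 6\right) \left(-98\right) + 85 = \left(-6 - - \frac{7}{2} + 6\right) \left(-98\right) + 85 = \left(-6 + \frac{7}{2} + 6\right) \left(-98\right) + 85 = \frac{7}{2} \left(-98\right) + 85 = -343 + 85 = -258$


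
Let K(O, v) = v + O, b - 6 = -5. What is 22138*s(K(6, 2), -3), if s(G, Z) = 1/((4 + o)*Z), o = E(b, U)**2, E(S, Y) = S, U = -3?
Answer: -22138/15 ≈ -1475.9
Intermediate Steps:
b = 1 (b = 6 - 5 = 1)
o = 1 (o = 1**2 = 1)
K(O, v) = O + v
s(G, Z) = 1/(5*Z) (s(G, Z) = 1/((4 + 1)*Z) = 1/(5*Z))
22138*s(K(6, 2), -3) = 22138*((1/5)/(-3)) = 22138*((1/5)*(-1/3)) = 22138*(-1/15) = -22138/15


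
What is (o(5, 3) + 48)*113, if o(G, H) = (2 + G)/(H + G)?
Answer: 44183/8 ≈ 5522.9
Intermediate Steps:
o(G, H) = (2 + G)/(G + H)
(o(5, 3) + 48)*113 = ((2 + 5)/(5 + 3) + 48)*113 = (7/8 + 48)*113 = (391/8)*113 = 44183/8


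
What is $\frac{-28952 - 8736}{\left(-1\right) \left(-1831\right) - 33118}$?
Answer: $\frac{37688}{31287} \approx 1.2046$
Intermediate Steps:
$\frac{-28952 - 8736}{\left(-1\right) \left(-1831\right) - 33118} = - \frac{37688}{1831 - 33118} = - \frac{37688}{-31287} = \left(-37688\right) \left(- \frac{1}{31287}\right) = \frac{37688}{31287}$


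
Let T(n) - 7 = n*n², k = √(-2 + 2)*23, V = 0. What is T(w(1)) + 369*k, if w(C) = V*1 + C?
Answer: 8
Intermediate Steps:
k = 0 (k = √0*23 = 0*23 = 0)
w(C) = C (w(C) = 0*1 + C = 0 + C = C)
T(n) = 7 + n³ (T(n) = 7 + n*n² = 7 + n³)
T(w(1)) + 369*k = (7 + 1³) + 369*0 = (7 + 1) + 0 = 8 + 0 = 8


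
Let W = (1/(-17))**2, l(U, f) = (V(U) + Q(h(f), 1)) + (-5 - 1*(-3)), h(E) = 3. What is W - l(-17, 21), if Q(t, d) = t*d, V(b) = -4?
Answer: 868/289 ≈ 3.0035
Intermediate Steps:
Q(t, d) = d*t
l(U, f) = -3 (l(U, f) = (-4 + 1*3) + (-5 - 1*(-3)) = (-4 + 3) + (-5 + 3) = -1 - 2 = -3)
W = 1/289 (W = (-1/17)**2 = 1/289 ≈ 0.0034602)
W - l(-17, 21) = 1/289 - 1*(-3) = 1/289 + 3 = 868/289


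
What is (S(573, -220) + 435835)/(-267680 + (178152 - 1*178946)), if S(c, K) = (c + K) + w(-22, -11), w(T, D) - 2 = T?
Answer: -218084/134237 ≈ -1.6246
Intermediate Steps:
w(T, D) = 2 + T
S(c, K) = -20 + K + c (S(c, K) = (c + K) + (2 - 22) = (K + c) - 20 = -20 + K + c)
(S(573, -220) + 435835)/(-267680 + (178152 - 1*178946)) = ((-20 - 220 + 573) + 435835)/(-267680 + (178152 - 1*178946)) = (333 + 435835)/(-267680 + (178152 - 178946)) = 436168/(-267680 - 794) = 436168/(-268474) = 436168*(-1/268474) = -218084/134237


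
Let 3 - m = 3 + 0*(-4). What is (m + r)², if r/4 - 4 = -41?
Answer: 21904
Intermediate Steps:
r = -148 (r = 16 + 4*(-41) = 16 - 164 = -148)
m = 0 (m = 3 - (3 + 0*(-4)) = 3 - (3 + 0) = 3 - 1*3 = 3 - 3 = 0)
(m + r)² = (0 - 148)² = (-148)² = 21904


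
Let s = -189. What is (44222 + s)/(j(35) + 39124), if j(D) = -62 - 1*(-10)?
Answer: 4003/3552 ≈ 1.1270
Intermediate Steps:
j(D) = -52 (j(D) = -62 + 10 = -52)
(44222 + s)/(j(35) + 39124) = (44222 - 189)/(-52 + 39124) = 44033/39072 = 44033*(1/39072) = 4003/3552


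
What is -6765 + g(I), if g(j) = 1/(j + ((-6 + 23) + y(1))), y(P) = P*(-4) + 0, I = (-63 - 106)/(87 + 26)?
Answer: -8794387/1300 ≈ -6764.9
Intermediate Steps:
I = -169/113 ≈ -1.4956
y(P) = -4*P (y(P) = -4*P + 0 = -4*P)
g(j) = 1/(13 + j) (g(j) = 1/(j + ((-6 + 23) - 4*1)) = 1/(j + (17 - 4)) = 1/(j + 13) = 1/(13 + j))
-6765 + g(I) = -6765 + 1/(13 - 169/113) = -6765 + 1/(1300/113) = -6765 + 113/1300 = -8794387/1300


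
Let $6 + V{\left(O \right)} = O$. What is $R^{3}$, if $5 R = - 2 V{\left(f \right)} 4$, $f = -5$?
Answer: $\frac{681472}{125} \approx 5451.8$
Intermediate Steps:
$V{\left(O \right)} = -6 + O$
$R = \frac{88}{5}$ ($R = \frac{- 2 \left(-6 - 5\right) 4}{5} = \frac{\left(-2\right) \left(-11\right) 4}{5} = \frac{22 \cdot 4}{5} = \frac{1}{5} \cdot 88 = \frac{88}{5} \approx 17.6$)
$R^{3} = \left(\frac{88}{5}\right)^{3} = \frac{681472}{125}$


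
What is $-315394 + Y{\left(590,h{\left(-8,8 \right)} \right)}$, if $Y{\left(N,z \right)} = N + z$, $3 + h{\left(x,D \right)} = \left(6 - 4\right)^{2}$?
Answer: $-314803$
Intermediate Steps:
$h{\left(x,D \right)} = 1$ ($h{\left(x,D \right)} = -3 + \left(6 - 4\right)^{2} = -3 + 2^{2} = -3 + 4 = 1$)
$-315394 + Y{\left(590,h{\left(-8,8 \right)} \right)} = -315394 + \left(590 + 1\right) = -315394 + 591 = -314803$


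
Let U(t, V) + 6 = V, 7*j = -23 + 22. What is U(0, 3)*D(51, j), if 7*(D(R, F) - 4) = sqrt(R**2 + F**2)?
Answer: -12 - 15*sqrt(5098)/49 ≈ -33.857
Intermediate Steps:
j = -1/7 (j = (-23 + 22)/7 = (1/7)*(-1) = -1/7 ≈ -0.14286)
U(t, V) = -6 + V
D(R, F) = 4 + sqrt(F**2 + R**2)/7 (D(R, F) = 4 + sqrt(R**2 + F**2)/7 = 4 + sqrt(F**2 + R**2)/7)
U(0, 3)*D(51, j) = (-6 + 3)*(4 + sqrt((-1/7)**2 + 51**2)/7) = -3*(4 + sqrt(1/49 + 2601)/7) = -3*(4 + sqrt(127450/49)/7) = -3*(4 + (5*sqrt(5098)/7)/7) = -3*(4 + 5*sqrt(5098)/49) = -12 - 15*sqrt(5098)/49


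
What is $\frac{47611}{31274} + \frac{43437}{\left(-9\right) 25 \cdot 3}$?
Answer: $- \frac{442103771}{7036650} \approx -62.829$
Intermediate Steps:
$\frac{47611}{31274} + \frac{43437}{\left(-9\right) 25 \cdot 3} = 47611 \cdot \frac{1}{31274} + \frac{43437}{\left(-225\right) 3} = \frac{47611}{31274} + \frac{43437}{-675} = \frac{47611}{31274} + 43437 \left(- \frac{1}{675}\right) = \frac{47611}{31274} - \frac{14479}{225} = - \frac{442103771}{7036650}$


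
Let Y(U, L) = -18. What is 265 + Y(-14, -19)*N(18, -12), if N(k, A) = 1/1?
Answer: 247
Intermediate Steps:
N(k, A) = 1
265 + Y(-14, -19)*N(18, -12) = 265 - 18*1 = 265 - 18 = 247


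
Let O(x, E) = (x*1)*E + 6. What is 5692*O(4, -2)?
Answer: -11384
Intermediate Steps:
O(x, E) = 6 + E*x (O(x, E) = x*E + 6 = E*x + 6 = 6 + E*x)
5692*O(4, -2) = 5692*(6 - 2*4) = 5692*(6 - 8) = 5692*(-2) = -11384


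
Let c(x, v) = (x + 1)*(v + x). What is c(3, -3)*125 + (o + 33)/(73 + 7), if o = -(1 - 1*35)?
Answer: 67/80 ≈ 0.83750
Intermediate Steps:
o = 34 (o = -(1 - 35) = -1*(-34) = 34)
c(x, v) = (1 + x)*(v + x)
c(3, -3)*125 + (o + 33)/(73 + 7) = (-3 + 3 + 3² - 3*3)*125 + (34 + 33)/(73 + 7) = (-3 + 3 + 9 - 9)*125 + 67/80 = 0*125 + 67*(1/80) = 0 + 67/80 = 67/80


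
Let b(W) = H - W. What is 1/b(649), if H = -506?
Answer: -1/1155 ≈ -0.00086580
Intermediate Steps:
b(W) = -506 - W
1/b(649) = 1/(-506 - 1*649) = 1/(-506 - 649) = 1/(-1155) = -1/1155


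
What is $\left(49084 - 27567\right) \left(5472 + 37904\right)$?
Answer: $933321392$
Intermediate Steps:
$\left(49084 - 27567\right) \left(5472 + 37904\right) = \left(49084 - 27567\right) 43376 = 21517 \cdot 43376 = 933321392$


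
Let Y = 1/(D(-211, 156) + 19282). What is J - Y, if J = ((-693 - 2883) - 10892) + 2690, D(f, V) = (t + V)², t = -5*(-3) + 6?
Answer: -596096359/50611 ≈ -11778.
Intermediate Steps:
t = 21 (t = 15 + 6 = 21)
D(f, V) = (21 + V)²
J = -11778 (J = (-3576 - 10892) + 2690 = -14468 + 2690 = -11778)
Y = 1/50611 (Y = 1/((21 + 156)² + 19282) = 1/(177² + 19282) = 1/(31329 + 19282) = 1/50611 ≈ 1.9759e-5)
J - Y = -11778 - 1*1/50611 = -11778 - 1/50611 = -596096359/50611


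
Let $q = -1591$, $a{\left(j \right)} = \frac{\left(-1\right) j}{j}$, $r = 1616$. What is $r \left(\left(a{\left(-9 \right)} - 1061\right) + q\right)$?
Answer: $-4287248$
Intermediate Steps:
$a{\left(j \right)} = -1$
$r \left(\left(a{\left(-9 \right)} - 1061\right) + q\right) = 1616 \left(\left(-1 - 1061\right) - 1591\right) = 1616 \left(-1062 - 1591\right) = 1616 \left(-2653\right) = -4287248$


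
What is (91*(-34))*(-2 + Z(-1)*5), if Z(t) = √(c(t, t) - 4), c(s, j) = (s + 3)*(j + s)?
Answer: 6188 - 30940*I*√2 ≈ 6188.0 - 43756.0*I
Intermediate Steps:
c(s, j) = (3 + s)*(j + s)
Z(t) = √(-4 + 2*t² + 6*t) (Z(t) = √((t² + 3*t + 3*t + t*t) - 4) = √((t² + 3*t + 3*t + t²) - 4) = √((2*t² + 6*t) - 4) = √(-4 + 2*t² + 6*t))
(91*(-34))*(-2 + Z(-1)*5) = (91*(-34))*(-2 + √(-4 + 2*(-1)² + 6*(-1))*5) = -3094*(-2 + √(-4 + 2*1 - 6)*5) = -3094*(-2 + √(-4 + 2 - 6)*5) = -3094*(-2 + √(-8)*5) = -3094*(-2 + (2*I*√2)*5) = -3094*(-2 + 10*I*√2) = 6188 - 30940*I*√2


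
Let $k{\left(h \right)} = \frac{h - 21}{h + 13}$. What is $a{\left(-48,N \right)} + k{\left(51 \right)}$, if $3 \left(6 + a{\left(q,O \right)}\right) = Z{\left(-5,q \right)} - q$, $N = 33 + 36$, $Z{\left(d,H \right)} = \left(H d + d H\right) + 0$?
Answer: $\frac{5455}{32} \approx 170.47$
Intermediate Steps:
$k{\left(h \right)} = \frac{-21 + h}{13 + h}$
$Z{\left(d,H \right)} = 2 H d$ ($Z{\left(d,H \right)} = \left(H d + H d\right) + 0 = 2 H d + 0 = 2 H d$)
$N = 69$
$a{\left(q,O \right)} = -6 - \frac{11 q}{3}$ ($a{\left(q,O \right)} = -6 + \frac{2 q \left(-5\right) - q}{3} = -6 + \frac{- 10 q - q}{3} = -6 + \frac{\left(-11\right) q}{3} = -6 - \frac{11 q}{3}$)
$a{\left(-48,N \right)} + k{\left(51 \right)} = \left(-6 - -176\right) + \frac{-21 + 51}{13 + 51} = \left(-6 + 176\right) + \frac{1}{64} \cdot 30 = 170 + \frac{1}{64} \cdot 30 = 170 + \frac{15}{32} = \frac{5455}{32}$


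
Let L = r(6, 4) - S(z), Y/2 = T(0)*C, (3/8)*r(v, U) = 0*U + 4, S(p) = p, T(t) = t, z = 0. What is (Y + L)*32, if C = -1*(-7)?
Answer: 1024/3 ≈ 341.33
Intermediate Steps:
C = 7
r(v, U) = 32/3 (r(v, U) = 8*(0*U + 4)/3 = 8*(0 + 4)/3 = (8/3)*4 = 32/3)
Y = 0 (Y = 2*(0*7) = 2*0 = 0)
L = 32/3 (L = 32/3 - 1*0 = 32/3 + 0 = 32/3 ≈ 10.667)
(Y + L)*32 = (0 + 32/3)*32 = (32/3)*32 = 1024/3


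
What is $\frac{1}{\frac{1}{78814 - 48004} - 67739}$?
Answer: $- \frac{30810}{2087038589} \approx -1.4763 \cdot 10^{-5}$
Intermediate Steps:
$\frac{1}{\frac{1}{78814 - 48004} - 67739} = \frac{1}{\frac{1}{30810} - 67739} = \frac{1}{- \frac{2087038589}{30810}} = - \frac{30810}{2087038589}$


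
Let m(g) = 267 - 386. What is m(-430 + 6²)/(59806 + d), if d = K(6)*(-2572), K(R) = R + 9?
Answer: -119/21226 ≈ -0.0056063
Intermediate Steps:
K(R) = 9 + R
d = -38580 (d = (9 + 6)*(-2572) = 15*(-2572) = -38580)
m(g) = -119
m(-430 + 6²)/(59806 + d) = -119/(59806 - 38580) = -119/21226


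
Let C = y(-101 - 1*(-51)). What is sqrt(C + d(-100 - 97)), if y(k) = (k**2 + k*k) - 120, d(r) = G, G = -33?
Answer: sqrt(4847) ≈ 69.620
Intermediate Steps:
d(r) = -33
y(k) = -120 + 2*k**2 (y(k) = (k**2 + k**2) - 120 = 2*k**2 - 120 = -120 + 2*k**2)
C = 4880 (C = -120 + 2*(-101 - 1*(-51))**2 = -120 + 2*(-101 + 51)**2 = -120 + 2*(-50)**2 = -120 + 2*2500 = -120 + 5000 = 4880)
sqrt(C + d(-100 - 97)) = sqrt(4880 - 33) = sqrt(4847)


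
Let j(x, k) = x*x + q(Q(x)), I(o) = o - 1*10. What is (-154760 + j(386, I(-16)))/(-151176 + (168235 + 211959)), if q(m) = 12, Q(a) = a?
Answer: -2876/114509 ≈ -0.025116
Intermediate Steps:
I(o) = -10 + o (I(o) = o - 10 = -10 + o)
j(x, k) = 12 + x² (j(x, k) = x*x + 12 = x² + 12 = 12 + x²)
(-154760 + j(386, I(-16)))/(-151176 + (168235 + 211959)) = (-154760 + (12 + 386²))/(-151176 + (168235 + 211959)) = (-154760 + (12 + 148996))/(-151176 + 380194) = (-154760 + 149008)/229018 = -5752*1/229018 = -2876/114509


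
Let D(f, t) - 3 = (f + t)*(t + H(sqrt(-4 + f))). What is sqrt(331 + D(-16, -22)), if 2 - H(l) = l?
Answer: sqrt(1094 + 76*I*sqrt(5)) ≈ 33.175 + 2.5613*I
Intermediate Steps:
H(l) = 2 - l
D(f, t) = 3 + (f + t)*(2 + t - sqrt(-4 + f)) (D(f, t) = 3 + (f + t)*(t + (2 - sqrt(-4 + f))) = 3 + (f + t)*(2 + t - sqrt(-4 + f)))
sqrt(331 + D(-16, -22)) = sqrt(331 + (3 + (-22)**2 - 16*(-22) - 1*(-16)*(-2 + sqrt(-4 - 16)) - 1*(-22)*(-2 + sqrt(-4 - 16)))) = sqrt(331 + (3 + 484 + 352 - 1*(-16)*(-2 + sqrt(-20)) - 1*(-22)*(-2 + sqrt(-20)))) = sqrt(331 + (3 + 484 + 352 - 1*(-16)*(-2 + 2*I*sqrt(5)) - 1*(-22)*(-2 + 2*I*sqrt(5)))) = sqrt(331 + (3 + 484 + 352 + (-32 + 32*I*sqrt(5)) + (-44 + 44*I*sqrt(5)))) = sqrt(331 + (763 + 76*I*sqrt(5))) = sqrt(1094 + 76*I*sqrt(5))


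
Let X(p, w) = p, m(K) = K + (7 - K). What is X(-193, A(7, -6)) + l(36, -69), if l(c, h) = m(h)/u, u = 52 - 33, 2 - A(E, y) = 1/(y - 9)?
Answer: -3660/19 ≈ -192.63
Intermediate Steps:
m(K) = 7
A(E, y) = 2 - 1/(-9 + y) (A(E, y) = 2 - 1/(y - 9) = 2 - 1/(-9 + y))
u = 19
l(c, h) = 7/19
X(-193, A(7, -6)) + l(36, -69) = -193 + 7/19 = -3660/19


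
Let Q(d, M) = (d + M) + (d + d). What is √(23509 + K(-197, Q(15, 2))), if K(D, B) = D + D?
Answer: √23115 ≈ 152.04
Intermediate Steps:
Q(d, M) = M + 3*d (Q(d, M) = (M + d) + 2*d = M + 3*d)
K(D, B) = 2*D
√(23509 + K(-197, Q(15, 2))) = √(23509 + 2*(-197)) = √(23509 - 394) = √23115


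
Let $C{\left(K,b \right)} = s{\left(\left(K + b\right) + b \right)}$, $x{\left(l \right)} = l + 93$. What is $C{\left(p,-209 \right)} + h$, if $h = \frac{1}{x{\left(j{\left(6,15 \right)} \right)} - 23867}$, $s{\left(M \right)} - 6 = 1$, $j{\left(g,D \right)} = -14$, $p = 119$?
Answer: $\frac{166515}{23788} \approx 7.0$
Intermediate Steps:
$s{\left(M \right)} = 7$ ($s{\left(M \right)} = 6 + 1 = 7$)
$x{\left(l \right)} = 93 + l$
$C{\left(K,b \right)} = 7$
$h = - \frac{1}{23788}$ ($h = \frac{1}{\left(93 - 14\right) - 23867} = \frac{1}{79 - 23867} = \frac{1}{-23788} = - \frac{1}{23788} \approx -4.2038 \cdot 10^{-5}$)
$C{\left(p,-209 \right)} + h = 7 - \frac{1}{23788} = \frac{166515}{23788}$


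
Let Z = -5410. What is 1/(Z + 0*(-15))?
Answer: -1/5410 ≈ -0.00018484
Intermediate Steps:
1/(Z + 0*(-15)) = 1/(-5410 + 0*(-15)) = 1/(-5410 + 0) = 1/(-5410) = -1/5410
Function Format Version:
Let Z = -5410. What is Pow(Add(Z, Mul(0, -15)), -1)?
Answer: Rational(-1, 5410) ≈ -0.00018484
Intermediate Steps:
Pow(Add(Z, Mul(0, -15)), -1) = Pow(Add(-5410, Mul(0, -15)), -1) = Pow(Add(-5410, 0), -1) = Pow(-5410, -1) = Rational(-1, 5410)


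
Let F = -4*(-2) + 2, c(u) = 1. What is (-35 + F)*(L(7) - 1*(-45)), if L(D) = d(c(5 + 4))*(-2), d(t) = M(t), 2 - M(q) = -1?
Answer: -975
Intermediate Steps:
M(q) = 3 (M(q) = 2 - 1*(-1) = 2 + 1 = 3)
F = 10 (F = 8 + 2 = 10)
d(t) = 3
L(D) = -6 (L(D) = 3*(-2) = -6)
(-35 + F)*(L(7) - 1*(-45)) = (-35 + 10)*(-6 - 1*(-45)) = -25*(-6 + 45) = -25*39 = -975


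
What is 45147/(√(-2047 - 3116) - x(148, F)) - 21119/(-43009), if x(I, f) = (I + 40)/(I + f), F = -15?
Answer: 7*(-36892251941*I + 401261*√5163)/(43009*(133*√5163 + 188*I)) ≈ -11.865 - 628.07*I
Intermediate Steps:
x(I, f) = (40 + I)/(I + f)
45147/(√(-2047 - 3116) - x(148, F)) - 21119/(-43009) = 45147/(√(-2047 - 3116) - (40 + 148)/(148 - 15)) - 21119/(-43009) = 45147/(√(-5163) - 188/133) - 21119*(-1/43009) = 45147/(I*√5163 - 188/133) + 21119/43009 = 45147/(-188/133 + I*√5163) + 21119/43009 = 21119/43009 + 45147/(-188/133 + I*√5163)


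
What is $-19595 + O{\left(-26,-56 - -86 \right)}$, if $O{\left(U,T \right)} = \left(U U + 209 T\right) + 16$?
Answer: $-12633$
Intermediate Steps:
$O{\left(U,T \right)} = 16 + U^{2} + 209 T$ ($O{\left(U,T \right)} = \left(U^{2} + 209 T\right) + 16 = 16 + U^{2} + 209 T$)
$-19595 + O{\left(-26,-56 - -86 \right)} = -19595 + \left(16 + \left(-26\right)^{2} + 209 \left(-56 - -86\right)\right) = -19595 + \left(16 + 676 + 209 \left(-56 + 86\right)\right) = -19595 + \left(16 + 676 + 209 \cdot 30\right) = -19595 + \left(16 + 676 + 6270\right) = -19595 + 6962 = -12633$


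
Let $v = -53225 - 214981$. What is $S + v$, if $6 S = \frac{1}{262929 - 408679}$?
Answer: $- \frac{234546147001}{874500} \approx -2.6821 \cdot 10^{5}$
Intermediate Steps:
$v = -268206$ ($v = -53225 - 214981 = -268206$)
$S = - \frac{1}{874500}$ ($S = \frac{1}{6 \left(262929 - 408679\right)} = \frac{1}{6 \left(-145750\right)} = \frac{1}{6} \left(- \frac{1}{145750}\right) = - \frac{1}{874500} \approx -1.1435 \cdot 10^{-6}$)
$S + v = - \frac{1}{874500} - 268206 = - \frac{234546147001}{874500}$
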